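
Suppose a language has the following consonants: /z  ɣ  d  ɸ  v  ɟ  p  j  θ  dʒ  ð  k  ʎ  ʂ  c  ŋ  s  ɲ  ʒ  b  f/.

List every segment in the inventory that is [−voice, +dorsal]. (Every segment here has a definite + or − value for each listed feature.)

k, c

First, the [−voice] segments are /ɸ, p, θ, k, ʂ, c, s, f/.
Within that set, [+dorsal] leaves /k, c/.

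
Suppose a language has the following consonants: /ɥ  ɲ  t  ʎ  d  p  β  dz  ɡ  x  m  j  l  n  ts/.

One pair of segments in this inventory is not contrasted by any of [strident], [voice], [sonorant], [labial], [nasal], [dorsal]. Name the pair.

/ʎ/ (palatal lateral approximant) and /j/ (palatal glide) are both [−strident], [+voice], [+sonorant], [−labial], [−nasal], [+dorsal], so none of the listed features separates them. (They do differ in [lateral], which is not among the given features.) Every other pair in the inventory differs on at least one listed feature.

ʎ, j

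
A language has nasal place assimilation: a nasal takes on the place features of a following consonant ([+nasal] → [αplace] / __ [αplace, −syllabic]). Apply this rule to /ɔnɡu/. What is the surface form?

[ɔŋɡu]

The only nasal preceding a consonant is /n/ before /ɡ/. /ɡ/ is [+dorsal], so /n/ → /ŋ/, giving [ɔŋɡu].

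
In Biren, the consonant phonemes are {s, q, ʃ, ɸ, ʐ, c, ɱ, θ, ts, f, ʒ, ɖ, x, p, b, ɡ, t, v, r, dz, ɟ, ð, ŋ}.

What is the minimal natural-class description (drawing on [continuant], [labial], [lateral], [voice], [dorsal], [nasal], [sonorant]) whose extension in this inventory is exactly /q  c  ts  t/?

/q, c, ts, t/ are all [-voice], [-continuant], [-labial], and no other segment in the inventory matches all three values. Dropping any one of them over-generates: [-continuant, -labial] alone would also admit /ɖ, ɡ, dz, ɟ, …/; [-voice, -labial] alone would also admit /s, ʃ, θ, x/; [-voice, -continuant] alone would also admit /p/. No other combination of two listed features picks out exactly this set either, so fewer than three features will not do.

[-voice, -continuant, -labial]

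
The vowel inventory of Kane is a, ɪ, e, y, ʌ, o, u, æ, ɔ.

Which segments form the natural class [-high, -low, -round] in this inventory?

Checking each segment against [-high], [-low], [-round]: /e/ (mid front unrounded tense vowel), /ʌ/ (mid back unrounded lax vowel) satisfy every feature; every other segment in the inventory fails at least one.

e, ʌ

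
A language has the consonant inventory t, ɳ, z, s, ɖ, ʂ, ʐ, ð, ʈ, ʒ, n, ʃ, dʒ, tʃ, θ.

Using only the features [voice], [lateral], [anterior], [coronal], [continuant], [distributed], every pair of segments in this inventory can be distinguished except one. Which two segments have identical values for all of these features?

Both /ɖ/ and /ɳ/ are [+voice], [−lateral], [−anterior], [+coronal], [−continuant], [−distributed]. Since the list omits [sonorant] and [nasal] — which do distinguish the voiced retroflex stop from the retroflex nasal — this pair collapses; all other pairs remain distinct.

ɖ, ɳ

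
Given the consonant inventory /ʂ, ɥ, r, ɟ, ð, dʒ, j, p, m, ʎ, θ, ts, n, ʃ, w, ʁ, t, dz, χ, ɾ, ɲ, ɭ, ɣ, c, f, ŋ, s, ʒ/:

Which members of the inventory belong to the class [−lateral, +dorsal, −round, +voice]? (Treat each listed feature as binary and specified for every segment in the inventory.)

ɟ, j, ʁ, ɲ, ɣ, ŋ

Eliminate segments failing any feature: /ʂ, r, ð, dʒ, p, m, θ, ts, n, ʃ, t, dz, ɾ, f, s, ʒ/ are [−dorsal]; /ɥ, w/ are [+round]; /ʎ, ɭ/ are [+lateral]; /χ, c/ are [−voice]. The remaining /ɟ, j, ʁ, ɲ, ɣ, ŋ/ satisfy [−lateral], [+dorsal], [−round], [+voice].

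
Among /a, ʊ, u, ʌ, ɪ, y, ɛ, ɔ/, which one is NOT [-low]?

/a/ is the low unrounded vowel, which is [+low]; the rest — /ɛ, ʊ, ɔ, u, y, ɪ, ʌ/ — are [-low].

a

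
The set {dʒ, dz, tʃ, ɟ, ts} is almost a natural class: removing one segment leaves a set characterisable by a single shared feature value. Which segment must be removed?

ɟ

[delayed release] (equivalently [strident], [dorsal]) groups all but one: /dʒ, tʃ, ts, dz/ share [+delayed release] while /ɟ/ (voiced palatal stop) alone is [−delayed release]. Removing any other segment would not leave a single-feature class that excludes it.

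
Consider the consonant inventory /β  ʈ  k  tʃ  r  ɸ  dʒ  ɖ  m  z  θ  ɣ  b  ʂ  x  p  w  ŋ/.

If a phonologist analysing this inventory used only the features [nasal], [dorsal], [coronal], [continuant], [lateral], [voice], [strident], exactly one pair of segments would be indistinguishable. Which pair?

w, ɣ

Both /w/ and /ɣ/ are [−nasal], [+dorsal], [−coronal], [+continuant], [−lateral], [+voice], [−strident]. Since the list omits [sonorant], [labial] and [round] — which do distinguish the labial-velar glide from the voiced velar fricative — this pair collapses; all other pairs remain distinct.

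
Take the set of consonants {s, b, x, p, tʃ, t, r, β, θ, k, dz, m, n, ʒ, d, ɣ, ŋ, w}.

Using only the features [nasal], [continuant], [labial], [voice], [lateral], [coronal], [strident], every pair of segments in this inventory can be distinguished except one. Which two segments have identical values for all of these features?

β, w

Both /β/ and /w/ are [−nasal], [+continuant], [+labial], [+voice], [−lateral], [−coronal], [−strident]. Since the list omits [sonorant], [round] and [dorsal] — which do distinguish the voiced bilabial fricative from the labial-velar glide — this pair collapses; all other pairs remain distinct.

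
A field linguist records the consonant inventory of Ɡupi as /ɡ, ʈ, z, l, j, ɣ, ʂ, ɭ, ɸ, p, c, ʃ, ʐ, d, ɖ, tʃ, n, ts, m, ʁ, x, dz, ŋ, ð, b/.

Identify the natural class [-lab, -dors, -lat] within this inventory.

First, the [-labial] segments are /ɡ, ʈ, z, l, j, ɣ, ʂ, ɭ, c, ʃ, ʐ, d, ɖ, tʃ, n, ts, ʁ, x, dz, ŋ, ð/.
Among these, [-dorsal] gives /ʈ, z, l, ʂ, ɭ, ʃ, ʐ, d, ɖ, tʃ, n, ts, dz, ð/.
Of those, [-lateral] leaves /ʈ, z, ʂ, ʃ, ʐ, d, ɖ, tʃ, n, ts, dz, ð/.

ʈ, z, ʂ, ʃ, ʐ, d, ɖ, tʃ, n, ts, dz, ð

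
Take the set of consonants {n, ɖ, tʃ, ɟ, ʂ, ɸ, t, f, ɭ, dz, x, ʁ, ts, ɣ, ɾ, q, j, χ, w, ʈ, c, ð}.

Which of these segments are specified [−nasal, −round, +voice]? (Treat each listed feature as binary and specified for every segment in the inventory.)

ɖ, ɟ, ɭ, dz, ʁ, ɣ, ɾ, j, ð

Eliminate segments failing any feature: /n/ is [+nasal]; /tʃ, ʂ, ɸ, t, f, x, ts, q, χ, ʈ, c/ are [−voice]; /w/ is [+round]. The remaining /ɖ, ɟ, ɭ, dz, ʁ, ɣ, ɾ, j, ð/ satisfy [−nasal], [−round], [+voice].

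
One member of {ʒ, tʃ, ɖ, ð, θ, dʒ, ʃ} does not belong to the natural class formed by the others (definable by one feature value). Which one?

The remaining segments after removing /ɖ/ share [+distributed]; /ɖ/ (voiced retroflex stop) is [−distributed]. For every other candidate removal, the leftover set fails to share any single feature value that the removed segment lacks.

ɖ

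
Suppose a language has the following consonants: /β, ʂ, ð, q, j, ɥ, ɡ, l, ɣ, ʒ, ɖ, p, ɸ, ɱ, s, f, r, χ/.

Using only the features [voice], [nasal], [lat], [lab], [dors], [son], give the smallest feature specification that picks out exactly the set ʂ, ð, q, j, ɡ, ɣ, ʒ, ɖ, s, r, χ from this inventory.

The class [−lateral], [−labial] has exactly /ʂ, ð, q, j, ɡ, ɣ, ʒ, ɖ, s, r, χ/ as its extension in this inventory. No smaller conjunction from the listed features achieves this: [−labial] alone would also admit /l/; [−lateral] alone would also admit /β, ɥ, p, ɸ, …/; and checking the remaining single features turns up none with this extension.

[−lat, −lab]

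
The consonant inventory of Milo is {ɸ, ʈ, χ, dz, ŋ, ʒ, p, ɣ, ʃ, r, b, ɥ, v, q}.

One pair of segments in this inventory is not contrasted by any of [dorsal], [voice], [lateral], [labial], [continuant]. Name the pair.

On the given features, /r/ and /ʒ/ have an identical profile: [-dorsal], [+voice], [-lateral], [-labial], [+continuant]. No other two segments in the inventory coincide on all 5 features. (They do differ in [sonorant], [strident] and [anterior], which are not among the given features.)

r, ʒ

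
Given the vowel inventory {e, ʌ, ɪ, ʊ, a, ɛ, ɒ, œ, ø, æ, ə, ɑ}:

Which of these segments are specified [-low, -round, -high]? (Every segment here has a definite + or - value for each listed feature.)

Eliminate segments failing any feature: /ɪ/ is [+high]; /ʊ, œ, ø/ are [+round]; /a, ɒ, æ, ɑ/ are [+low]. The remaining /e, ʌ, ɛ, ə/ satisfy [-low], [-round], [-high].

e, ʌ, ɛ, ə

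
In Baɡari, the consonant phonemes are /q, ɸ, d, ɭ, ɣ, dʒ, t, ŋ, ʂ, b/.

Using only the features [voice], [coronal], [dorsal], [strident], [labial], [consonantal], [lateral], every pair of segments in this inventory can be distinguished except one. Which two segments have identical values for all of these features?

ŋ, ɣ

On the given features, /ŋ/ and /ɣ/ have an identical profile: [+voice], [−coronal], [+dorsal], [−strident], [−labial], [+consonantal], [−lateral]. No other two segments in the inventory coincide on all 7 features. (They do differ in [sonorant], [nasal] and [continuant], which are not among the given features.)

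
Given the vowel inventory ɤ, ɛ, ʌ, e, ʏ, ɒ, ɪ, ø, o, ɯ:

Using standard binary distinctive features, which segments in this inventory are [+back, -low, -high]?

ɤ, ʌ, o

First, the [+back] segments are /ɤ, ʌ, ɒ, o, ɯ/.
Then [-low] gives /ɤ, ʌ, o, ɯ/.
Within that set, [-high] leaves /ɤ, ʌ, o/.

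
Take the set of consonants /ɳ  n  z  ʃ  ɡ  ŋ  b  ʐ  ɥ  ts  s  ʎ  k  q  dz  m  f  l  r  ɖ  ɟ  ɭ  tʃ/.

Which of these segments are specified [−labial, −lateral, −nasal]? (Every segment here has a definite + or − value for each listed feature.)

z, ʃ, ɡ, ʐ, ts, s, k, q, dz, r, ɖ, ɟ, tʃ

The [−labial] segments are /ɳ, n, z, ʃ, ɡ, ŋ, ʐ, ts, s, ʎ, k, q, dz, l, r, ɖ, ɟ, ɭ, tʃ/.
Within that set, [−lateral] gives /ɳ, n, z, ʃ, ɡ, ŋ, ʐ, ts, s, k, q, dz, r, ɖ, ɟ, tʃ/.
Within that set, [−nasal] leaves /z, ʃ, ɡ, ʐ, ts, s, k, q, dz, r, ɖ, ɟ, tʃ/.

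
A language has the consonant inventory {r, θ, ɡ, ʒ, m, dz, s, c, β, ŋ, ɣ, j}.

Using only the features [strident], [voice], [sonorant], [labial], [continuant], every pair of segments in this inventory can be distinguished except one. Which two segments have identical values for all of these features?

Both /j/ and /r/ are [−strident], [+voice], [+sonorant], [−labial], [+continuant]. Since the list omits [dorsal] — which does distinguish the palatal glide from the alveolar trill — this pair collapses; all other pairs remain distinct.

j, r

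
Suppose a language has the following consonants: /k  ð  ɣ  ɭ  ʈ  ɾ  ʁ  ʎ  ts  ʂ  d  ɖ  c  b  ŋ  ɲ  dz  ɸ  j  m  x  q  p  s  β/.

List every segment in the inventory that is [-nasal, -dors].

Eliminate segments failing any feature: /k, ɣ, ʁ, ʎ, c, j, x, q/ are [+dorsal]; /ŋ, ɲ, m/ are [+nasal]. The remaining /ð, ɭ, ʈ, ɾ, ts, ʂ, d, ɖ, b, dz, ɸ, p, s, β/ satisfy [-nasal], [-dorsal].

ð, ɭ, ʈ, ɾ, ts, ʂ, d, ɖ, b, dz, ɸ, p, s, β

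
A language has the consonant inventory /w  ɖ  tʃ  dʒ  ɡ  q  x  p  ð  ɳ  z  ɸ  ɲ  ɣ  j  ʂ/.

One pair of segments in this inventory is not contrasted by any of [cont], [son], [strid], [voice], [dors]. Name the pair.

/w/ (labial-velar glide) and /j/ (palatal glide) are both [+continuant], [+sonorant], [−strident], [+voice], [+dorsal], so none of the listed features separates them. (They do differ in [labial], [round] and [back], which are not among the given features.) Every other pair in the inventory differs on at least one listed feature.

w, j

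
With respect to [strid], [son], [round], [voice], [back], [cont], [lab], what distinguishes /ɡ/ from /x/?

The two segments share [-strident], [-sonorant], [-round], [+back], [-labial]. The only features from the list on which they differ: /ɡ/ is [+voice] while /x/ is [-voice]; /ɡ/ is [-continuant] while /x/ is [+continuant].

[voice], [continuant]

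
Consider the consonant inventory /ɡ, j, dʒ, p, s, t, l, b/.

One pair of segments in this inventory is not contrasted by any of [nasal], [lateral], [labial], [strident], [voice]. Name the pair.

j, ɡ

On the given features, /j/ and /ɡ/ have an identical profile: [-nasal], [-lateral], [-labial], [-strident], [+voice]. No other two segments in the inventory coincide on all 5 features. (They do differ in [sonorant], [continuant] and [back], which are not among the given features.)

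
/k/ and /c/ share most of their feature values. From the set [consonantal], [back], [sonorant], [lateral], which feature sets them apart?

/k/ is the voiceless velar stop and /c/ is the voiceless palatal stop. Both are [+consonantal], [-sonorant], [-lateral]. /k/ is [+back] while /c/ is [-back], so the distinguishing feature is [back].

[back]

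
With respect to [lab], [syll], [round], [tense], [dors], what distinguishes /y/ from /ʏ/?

[tense]

/y/ (high front rounded tense vowel) and /ʏ/ (high front rounded lax vowel) agree on [+labial], [+syllabic], [+round], [+dorsal]. They differ on [tense] (/y/ [+], /ʏ/ [−]).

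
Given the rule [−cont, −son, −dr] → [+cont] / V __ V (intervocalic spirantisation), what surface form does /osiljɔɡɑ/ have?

Only /ɡ/ occurs between two vowels (/ɔ/ __ /ɑ/) and matches the structural description. It is a voiced velar stop, so [−cont, −son, −dr] holds; changing it to [+continuant] with all other features held fixed yields /ɣ/ (voiced velar fricative). No other segment meets both the structural description and the environment, so the output is [osiljɔɣɑ].

[osiljɔɣɑ]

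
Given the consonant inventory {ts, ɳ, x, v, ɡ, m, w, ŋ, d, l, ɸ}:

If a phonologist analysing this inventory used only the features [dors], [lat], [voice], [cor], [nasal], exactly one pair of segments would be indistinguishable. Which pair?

Both /ɡ/ and /w/ are [+dorsal], [-lateral], [+voice], [-coronal], [-nasal]. Since the list omits [sonorant], [continuant], [labial] and [round] — which do distinguish the voiced velar stop from the labial-velar glide — this pair collapses; all other pairs remain distinct.

ɡ, w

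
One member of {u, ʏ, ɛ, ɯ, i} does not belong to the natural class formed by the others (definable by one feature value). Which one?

/ɯ, i, u, ʏ/ are all [+high], but /ɛ/ (mid front unrounded lax vowel) is [-high]. No other single segment can be removed to leave a set sharing one feature value that the removed segment lacks, so /ɛ/ is the odd one out.

ɛ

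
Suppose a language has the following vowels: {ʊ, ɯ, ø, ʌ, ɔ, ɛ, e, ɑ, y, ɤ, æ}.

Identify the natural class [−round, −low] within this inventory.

ɯ, ʌ, ɛ, e, ɤ

Checking each segment against [−round], [−low]: /ɯ/ (high back unrounded vowel), /ʌ/ (mid back unrounded lax vowel), /ɛ/ (mid front unrounded lax vowel), /e/ (mid front unrounded tense vowel), /ɤ/ (mid back unrounded tense vowel) satisfy every feature; every other segment in the inventory fails at least one.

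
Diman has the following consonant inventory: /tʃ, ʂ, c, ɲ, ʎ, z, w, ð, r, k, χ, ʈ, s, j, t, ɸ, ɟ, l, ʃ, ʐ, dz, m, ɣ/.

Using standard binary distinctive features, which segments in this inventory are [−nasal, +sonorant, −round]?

ʎ, r, j, l

First, the [−nasal] segments are /tʃ, ʂ, c, ʎ, z, w, ð, r, k, χ, ʈ, s, j, t, ɸ, ɟ, l, ʃ, ʐ, dz, ɣ/.
Of those, [+sonorant] gives /ʎ, w, r, j, l/.
Then [−round] leaves /ʎ, r, j, l/.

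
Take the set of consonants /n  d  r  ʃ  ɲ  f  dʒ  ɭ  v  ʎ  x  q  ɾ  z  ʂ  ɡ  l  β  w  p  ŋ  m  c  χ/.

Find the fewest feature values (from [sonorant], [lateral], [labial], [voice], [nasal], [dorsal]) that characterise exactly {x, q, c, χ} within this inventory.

[−voice, +dorsal]

/x, q, c, χ/ are all [−voice], [+dorsal], and no other segment in the inventory matches both values. Dropping any one of them over-generates: [+dorsal] alone would also admit /ɲ, ʎ, ɡ, w, …/; [−voice] alone would also admit /ʃ, f, ʂ, p/. No other single listed feature picks out exactly this set either, so fewer than two features will not do.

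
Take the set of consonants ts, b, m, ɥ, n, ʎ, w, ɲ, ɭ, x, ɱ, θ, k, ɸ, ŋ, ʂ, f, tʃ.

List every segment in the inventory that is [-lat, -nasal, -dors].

ts, b, θ, ɸ, ʂ, f, tʃ

First, the [-lateral] segments are /ts, b, m, ɥ, n, w, ɲ, x, ɱ, θ, k, ɸ, ŋ, ʂ, f, tʃ/.
Of those, [-nasal] gives /ts, b, ɥ, w, x, θ, k, ɸ, ʂ, f, tʃ/.
Then [-dorsal] leaves /ts, b, θ, ɸ, ʂ, f, tʃ/.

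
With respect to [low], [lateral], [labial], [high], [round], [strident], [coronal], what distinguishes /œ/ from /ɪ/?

/œ/ (mid front rounded lax vowel) and /ɪ/ (high front unrounded lax vowel) agree on [-low], [-lateral], [-strident], [-coronal]. They differ on [labial] (/œ/ [+], /ɪ/ [-]), [round] (/œ/ [+], /ɪ/ [-]), [high] (/œ/ [-], /ɪ/ [+]).

[labial], [round], [high]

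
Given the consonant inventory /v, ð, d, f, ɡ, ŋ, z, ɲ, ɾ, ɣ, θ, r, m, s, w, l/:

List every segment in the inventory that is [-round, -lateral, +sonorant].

ŋ, ɲ, ɾ, r, m

The [-round] segments are /v, ð, d, f, ɡ, ŋ, z, ɲ, ɾ, ɣ, θ, r, m, s, l/.
Among these, [-lateral] gives /v, ð, d, f, ɡ, ŋ, z, ɲ, ɾ, ɣ, θ, r, m, s/.
Intersecting with [+sonorant] leaves /ŋ, ɲ, ɾ, r, m/.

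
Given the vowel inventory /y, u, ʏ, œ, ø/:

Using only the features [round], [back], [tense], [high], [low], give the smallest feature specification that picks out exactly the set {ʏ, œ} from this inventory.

[-tense]

The target set is precisely the extension of [-tense] in this inventory.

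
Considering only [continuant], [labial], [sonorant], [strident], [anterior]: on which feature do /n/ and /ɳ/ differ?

[anterior]

/n/ is the alveolar nasal and /ɳ/ is the retroflex nasal. Both are [-continuant], [-labial], [+sonorant], [-strident]. /n/ is [+anterior] while /ɳ/ is [-anterior], so the distinguishing feature is [anterior].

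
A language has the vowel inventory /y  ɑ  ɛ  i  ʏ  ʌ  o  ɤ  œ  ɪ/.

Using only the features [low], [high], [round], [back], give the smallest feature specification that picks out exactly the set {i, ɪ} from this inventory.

/i, ɪ/ are all [+high], [−round], and no other segment in the inventory matches both values. Dropping any one of them over-generates: [−round] alone would also admit /ɑ, ɛ, ʌ, ɤ/; [+high] alone would also admit /y, ʏ/. No other single listed feature picks out exactly this set either, so fewer than two features will not do.

[+high, −round]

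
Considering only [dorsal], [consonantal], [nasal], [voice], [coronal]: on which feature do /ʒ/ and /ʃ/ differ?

[voice]

The two segments share [-dorsal], [+consonantal], [-nasal], [+coronal]. The only feature from the list on which they differ: /ʒ/ is [+voice] while /ʃ/ is [-voice].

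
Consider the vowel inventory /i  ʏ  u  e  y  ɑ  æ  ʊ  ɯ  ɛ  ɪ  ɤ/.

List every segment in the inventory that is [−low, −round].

i, e, ɯ, ɛ, ɪ, ɤ

Eliminate segments failing any feature: /ʏ, u, y, ʊ/ are [+round]; /ɑ, æ/ are [+low]. The remaining /i, e, ɯ, ɛ, ɪ, ɤ/ satisfy [−low], [−round].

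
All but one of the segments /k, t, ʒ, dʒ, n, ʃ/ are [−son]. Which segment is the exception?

Every segment except /n/ is [−sonorant]. /n/ (alveolar nasal) is [+sonorant], so it is the exception.

n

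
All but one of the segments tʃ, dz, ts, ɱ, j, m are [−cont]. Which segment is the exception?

j

/m, ɱ, dz, ts, tʃ/ are all [−continuant]; /j/ (palatal glide) is [+continuant].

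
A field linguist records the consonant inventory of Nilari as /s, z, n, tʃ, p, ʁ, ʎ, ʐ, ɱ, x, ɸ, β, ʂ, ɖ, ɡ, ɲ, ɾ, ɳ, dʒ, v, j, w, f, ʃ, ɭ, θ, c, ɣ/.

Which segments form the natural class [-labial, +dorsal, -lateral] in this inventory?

Eliminate segments failing any feature: /s, z, n, tʃ, ʐ, ʂ, ɖ, ɾ, ɳ, dʒ, ʃ, ɭ, θ/ are [-dorsal]; /p, ɱ, ɸ, β, v, w, f/ are [+labial]; /ʎ/ is [+lateral]. The remaining /ʁ, x, ɡ, ɲ, j, c, ɣ/ satisfy [-labial], [+dorsal], [-lateral].

ʁ, x, ɡ, ɲ, j, c, ɣ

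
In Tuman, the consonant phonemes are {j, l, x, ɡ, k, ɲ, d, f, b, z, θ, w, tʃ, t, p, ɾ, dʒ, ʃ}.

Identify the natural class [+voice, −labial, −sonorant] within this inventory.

ɡ, d, z, dʒ

First, the [+voice] segments are /j, l, ɡ, ɲ, d, b, z, w, ɾ, dʒ/.
Among these, [−labial] gives /j, l, ɡ, ɲ, d, z, ɾ, dʒ/.
Of those, [−sonorant] leaves /ɡ, d, z, dʒ/.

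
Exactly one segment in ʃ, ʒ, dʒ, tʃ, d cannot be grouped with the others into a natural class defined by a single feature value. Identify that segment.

The remaining segments after removing /d/ share [−anterior]; /d/ (voiced alveolar stop) is [+anterior]. For every other candidate removal, the leftover set fails to share any single feature value that the removed segment lacks.

d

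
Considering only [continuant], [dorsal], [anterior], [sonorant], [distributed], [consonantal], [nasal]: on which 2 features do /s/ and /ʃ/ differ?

/s/ is the voiceless alveolar fricative and /ʃ/ is the voiceless postalveolar fricative. Both are [+continuant], [−dorsal], [−sonorant], [+consonantal], [−nasal]. /s/ is [+anterior] while /ʃ/ is [−anterior]; /s/ is [−distributed] while /ʃ/ is [+distributed], so the distinguishing features are [anterior], [distributed].

[anterior], [distributed]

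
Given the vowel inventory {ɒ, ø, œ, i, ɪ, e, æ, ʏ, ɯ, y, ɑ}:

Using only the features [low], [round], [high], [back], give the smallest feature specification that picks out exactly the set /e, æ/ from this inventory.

[−high, −back, −round]

/e, æ/ are all [−high], [−back], [−round], and no other segment in the inventory matches all three values. Dropping any one of them over-generates: [−back, −round] alone would also admit /i, ɪ/; [−high, −round] alone would also admit /ɑ/; [−high, −back] alone would also admit /ø, œ/. No other combination of two listed features picks out exactly this set either, so fewer than three features will not do.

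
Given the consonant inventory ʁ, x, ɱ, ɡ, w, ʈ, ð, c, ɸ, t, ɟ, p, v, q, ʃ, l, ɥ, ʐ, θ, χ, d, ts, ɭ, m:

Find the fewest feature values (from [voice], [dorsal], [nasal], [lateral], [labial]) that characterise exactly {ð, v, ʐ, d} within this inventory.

[+voice, −nasal, −lateral, −dorsal]

Every target segment is [+voice], [−nasal], [−lateral], [−dorsal]; each remaining inventory member fails at least one of these. Each conjunct is needed — [−nasal, −lateral, −dorsal] alone would also admit /ʈ, ɸ, t, p, …/; [+voice, −lateral, −dorsal] alone would also admit /ɱ, m/; [+voice, −nasal, −dorsal] alone would also admit /l, ɭ/; [+voice, −nasal, −lateral] alone would also admit /ʁ, ɡ, w, ɟ, …/ — and no other combination of three listed features has exactly this extension, so four is the minimum.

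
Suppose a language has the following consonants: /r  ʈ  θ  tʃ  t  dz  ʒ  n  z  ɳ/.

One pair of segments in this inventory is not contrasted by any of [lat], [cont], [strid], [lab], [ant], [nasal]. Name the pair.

r, θ

Both /r/ and /θ/ are [-lateral], [+continuant], [-strident], [-labial], [+anterior], [-nasal]. Since the list omits [sonorant] and [voice] — which do distinguish the alveolar trill from the voiceless dental fricative — this pair collapses; all other pairs remain distinct.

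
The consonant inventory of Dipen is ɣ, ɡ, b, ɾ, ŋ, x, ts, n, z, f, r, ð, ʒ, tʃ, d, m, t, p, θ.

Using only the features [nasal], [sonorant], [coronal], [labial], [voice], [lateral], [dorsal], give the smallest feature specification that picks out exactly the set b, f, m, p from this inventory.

Every target segment is [+labial] and no other inventory member is, so one feature is enough.

[+labial]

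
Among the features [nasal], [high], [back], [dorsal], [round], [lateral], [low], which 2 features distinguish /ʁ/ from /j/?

[high], [back]

The two segments share [-nasal], [+dorsal], [-round], [-lateral], [-low]. The only features from the list on which they differ: /ʁ/ is [-high] while /j/ is [+high]; /ʁ/ is [+back] while /j/ is [-back].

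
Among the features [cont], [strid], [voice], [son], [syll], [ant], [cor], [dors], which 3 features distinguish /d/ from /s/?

/d/ is the voiced alveolar stop and /s/ is the voiceless alveolar fricative. Both are [-sonorant], [-syllabic], [+anterior], [+coronal], [-dorsal]. /d/ is [+voice] while /s/ is [-voice]; /d/ is [-continuant] while /s/ is [+continuant]; /d/ is [-strident] while /s/ is [+strident], so the distinguishing features are [voice], [continuant], [strident].

[voice], [continuant], [strident]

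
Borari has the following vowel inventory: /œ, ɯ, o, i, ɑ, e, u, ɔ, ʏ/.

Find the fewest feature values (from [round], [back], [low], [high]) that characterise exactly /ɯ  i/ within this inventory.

[+high, −round]

Every target segment is [+high], [−round]; each remaining inventory member fails at least one of these. Each conjunct is needed — [−round] alone would also admit /ɑ, e/; [+high] alone would also admit /u, ʏ/ — and no other single listed feature has exactly this extension, so two is the minimum.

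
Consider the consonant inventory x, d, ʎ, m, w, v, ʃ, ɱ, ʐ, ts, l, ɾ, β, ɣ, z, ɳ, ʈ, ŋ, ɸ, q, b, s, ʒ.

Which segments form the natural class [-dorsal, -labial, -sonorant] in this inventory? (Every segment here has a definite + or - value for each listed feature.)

d, ʃ, ʐ, ts, z, ʈ, s, ʒ

Eliminate segments failing any feature: /x, ʎ, w, ɣ, ŋ, q/ are [+dorsal]; /m, v, ɱ, β, ɸ, b/ are [+labial]; /l, ɾ, ɳ/ are [+sonorant]. The remaining /d, ʃ, ʐ, ts, z, ʈ, s, ʒ/ satisfy [-dorsal], [-labial], [-sonorant].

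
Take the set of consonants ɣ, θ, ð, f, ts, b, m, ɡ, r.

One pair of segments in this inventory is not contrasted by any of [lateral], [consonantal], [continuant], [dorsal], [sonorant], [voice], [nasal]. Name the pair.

Both /f/ and /θ/ are [−lateral], [+consonantal], [+continuant], [−dorsal], [−sonorant], [−voice], [−nasal]. Since the list omits [labial] and [coronal] — which do distinguish the voiceless labiodental fricative from the voiceless dental fricative — this pair collapses; all other pairs remain distinct.

f, θ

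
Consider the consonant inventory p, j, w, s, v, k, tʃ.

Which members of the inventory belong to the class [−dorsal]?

p, s, v, tʃ

The feature [dorsal] marks segments articulated with the tongue body. In this inventory /p, s, v, tʃ/ lack that property, so they are [−dorsal]; /j, w, k/ are [+dorsal].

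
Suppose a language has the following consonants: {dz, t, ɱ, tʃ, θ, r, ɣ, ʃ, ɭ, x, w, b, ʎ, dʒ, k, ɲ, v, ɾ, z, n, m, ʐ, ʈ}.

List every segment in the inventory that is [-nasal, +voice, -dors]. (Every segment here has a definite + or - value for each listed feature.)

dz, r, ɭ, b, dʒ, v, ɾ, z, ʐ

The [-nasal] segments are /dz, t, tʃ, θ, r, ɣ, ʃ, ɭ, x, w, b, ʎ, dʒ, k, v, ɾ, z, ʐ, ʈ/.
Within that set, [+voice] gives /dz, r, ɣ, ɭ, w, b, ʎ, dʒ, v, ɾ, z, ʐ/.
Of those, [-dorsal] leaves /dz, r, ɭ, b, dʒ, v, ɾ, z, ʐ/.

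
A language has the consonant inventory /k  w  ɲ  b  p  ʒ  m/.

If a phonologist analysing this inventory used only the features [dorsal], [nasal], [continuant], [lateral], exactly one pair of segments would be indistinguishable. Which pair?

p, b

On the given features, /p/ and /b/ have an identical profile: [−dorsal], [−nasal], [−continuant], [−lateral]. No other two segments in the inventory coincide on all 4 features. (They do differ in [voice], which is not among the given features.)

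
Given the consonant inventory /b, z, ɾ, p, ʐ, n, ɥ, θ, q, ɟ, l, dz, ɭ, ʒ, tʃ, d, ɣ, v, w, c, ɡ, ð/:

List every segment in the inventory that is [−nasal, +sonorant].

ɾ, ɥ, l, ɭ, w

Eliminate segments failing any feature: /b, z, p, ʐ, θ, q, ɟ, dz, ʒ, tʃ, d, ɣ, v, c, ɡ, ð/ are [−sonorant]; /n/ is [+nasal]. The remaining /ɾ, ɥ, l, ɭ, w/ satisfy [−nasal], [+sonorant].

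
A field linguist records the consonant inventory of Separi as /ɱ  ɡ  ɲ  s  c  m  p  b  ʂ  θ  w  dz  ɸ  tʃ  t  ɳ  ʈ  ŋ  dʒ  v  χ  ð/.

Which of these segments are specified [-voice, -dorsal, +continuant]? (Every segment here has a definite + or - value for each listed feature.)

Eliminate segments failing any feature: /ɱ, ɡ, ɲ, m, b, w, dz, ɳ, ŋ, dʒ, v, ð/ are [+voice]; /c, χ/ are [+dorsal]; /p, tʃ, t, ʈ/ are [-continuant]. The remaining /s, ʂ, θ, ɸ/ satisfy [-voice], [-dorsal], [+continuant].

s, ʂ, θ, ɸ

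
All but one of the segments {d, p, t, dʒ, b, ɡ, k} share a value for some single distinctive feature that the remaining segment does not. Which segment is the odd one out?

dʒ

/p, d, t, ɡ, b, k/ are all [-delayed release], but /dʒ/ (voiced postalveolar affricate) is [+delayed release]. No other single segment can be removed to leave a set sharing one feature value that the removed segment lacks, so /dʒ/ is the odd one out.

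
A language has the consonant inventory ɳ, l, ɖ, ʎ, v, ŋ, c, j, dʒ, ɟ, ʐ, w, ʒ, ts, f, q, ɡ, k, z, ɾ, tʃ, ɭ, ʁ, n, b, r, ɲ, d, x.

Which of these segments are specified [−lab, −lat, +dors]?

Checking each segment against [−labial], [−lateral], [+dorsal]: /ŋ/ (velar nasal), /c/ (voiceless palatal stop), /j/ (palatal glide), /ɟ/ (voiced palatal stop), /q/ (voiceless uvular stop), /ɡ/ (voiced velar stop), among others, satisfy every feature; every other segment in the inventory fails at least one.

ŋ, c, j, ɟ, q, ɡ, k, ʁ, ɲ, x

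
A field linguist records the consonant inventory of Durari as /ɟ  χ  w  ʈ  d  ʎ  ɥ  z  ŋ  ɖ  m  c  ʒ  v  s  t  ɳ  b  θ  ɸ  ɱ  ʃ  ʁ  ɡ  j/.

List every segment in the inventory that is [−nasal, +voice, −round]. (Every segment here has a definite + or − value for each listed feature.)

The [−nasal] segments are /ɟ, χ, w, ʈ, d, ʎ, ɥ, z, ɖ, c, ʒ, v, s, t, b, θ, ɸ, ʃ, ʁ, ɡ, j/.
Of those, [+voice] gives /ɟ, w, d, ʎ, ɥ, z, ɖ, ʒ, v, b, ʁ, ɡ, j/.
Then [−round] leaves /ɟ, d, ʎ, z, ɖ, ʒ, v, b, ʁ, ɡ, j/.

ɟ, d, ʎ, z, ɖ, ʒ, v, b, ʁ, ɡ, j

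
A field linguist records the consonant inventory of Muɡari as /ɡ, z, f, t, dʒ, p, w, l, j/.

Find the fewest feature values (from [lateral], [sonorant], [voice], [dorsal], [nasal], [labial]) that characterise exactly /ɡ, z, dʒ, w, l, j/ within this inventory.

The target set is precisely the extension of [+voice] in this inventory.

[+voice]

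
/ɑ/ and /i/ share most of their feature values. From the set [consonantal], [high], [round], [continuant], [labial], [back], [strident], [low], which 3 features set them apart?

[high], [low], [back]

/ɑ/ is the low back unrounded vowel and /i/ is the high front unrounded tense vowel. Both are [-consonantal], [-round], [+continuant], [-labial], [-strident]. /ɑ/ is [-high] while /i/ is [+high]; /ɑ/ is [+low] while /i/ is [-low]; /ɑ/ is [+back] while /i/ is [-back], so the distinguishing features are [high], [low], [back].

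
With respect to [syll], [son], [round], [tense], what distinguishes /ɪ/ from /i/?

[tense]

/ɪ/ (high front unrounded lax vowel) and /i/ (high front unrounded tense vowel) agree on [+syllabic], [+sonorant], [-round]. They differ on [tense] (/ɪ/ [-], /i/ [+]).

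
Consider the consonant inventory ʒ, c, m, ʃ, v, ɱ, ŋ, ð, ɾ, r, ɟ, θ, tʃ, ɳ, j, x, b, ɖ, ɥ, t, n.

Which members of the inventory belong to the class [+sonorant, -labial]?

First, the [+sonorant] segments are /m, ɱ, ŋ, ɾ, r, ɳ, j, ɥ, n/.
Then [-labial] leaves /ŋ, ɾ, r, ɳ, j, n/.

ŋ, ɾ, r, ɳ, j, n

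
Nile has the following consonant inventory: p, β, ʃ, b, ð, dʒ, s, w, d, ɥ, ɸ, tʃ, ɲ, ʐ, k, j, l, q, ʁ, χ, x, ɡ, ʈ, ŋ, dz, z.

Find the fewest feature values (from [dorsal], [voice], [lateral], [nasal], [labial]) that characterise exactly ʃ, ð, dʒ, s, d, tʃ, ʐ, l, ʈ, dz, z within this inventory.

/ʃ, ð, dʒ, s, d, tʃ, ʐ, l, ʈ, dz, z/ are all [-labial], [-dorsal], and no other segment in the inventory matches both values. Dropping any one of them over-generates: [-dorsal] alone would also admit /p, β, b, ɸ/; [-labial] alone would also admit /ɲ, k, j, q, …/. No other single listed feature picks out exactly this set either, so fewer than two features will not do.

[-labial, -dorsal]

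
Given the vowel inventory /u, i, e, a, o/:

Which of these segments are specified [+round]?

The feature [round] marks segments produced with lip rounding. In this inventory /u, o/ have that property, so they are [+round]; /i, e, a/ are [−round].

u, o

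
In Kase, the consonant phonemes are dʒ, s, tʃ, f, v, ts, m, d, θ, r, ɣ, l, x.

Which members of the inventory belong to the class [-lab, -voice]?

s, tʃ, ts, θ, x

Checking each segment against [-labial], [-voice]: /s/ (voiceless alveolar fricative), /tʃ/ (voiceless postalveolar affricate), /ts/ (voiceless alveolar affricate), /θ/ (voiceless dental fricative), /x/ (voiceless velar fricative) satisfy every feature; every other segment in the inventory fails at least one.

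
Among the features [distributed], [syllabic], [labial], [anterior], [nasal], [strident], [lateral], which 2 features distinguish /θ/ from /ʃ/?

/θ/ is the voiceless dental fricative and /ʃ/ is the voiceless postalveolar fricative. Both are [+distributed], [−syllabic], [−labial], [−nasal], [−lateral]. /θ/ is [−strident] while /ʃ/ is [+strident]; /θ/ is [+anterior] while /ʃ/ is [−anterior], so the distinguishing features are [strident], [anterior].

[strident], [anterior]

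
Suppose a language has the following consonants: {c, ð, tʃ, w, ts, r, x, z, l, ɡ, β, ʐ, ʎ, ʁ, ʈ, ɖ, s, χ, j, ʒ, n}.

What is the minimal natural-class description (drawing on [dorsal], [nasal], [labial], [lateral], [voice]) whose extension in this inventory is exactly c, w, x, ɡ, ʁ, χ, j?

/c, w, x, ɡ, ʁ, χ, j/ are all [-lateral], [+dorsal], and no other segment in the inventory matches both values. Dropping any one of them over-generates: [+dorsal] alone would also admit /ʎ/; [-lateral] alone would also admit /ð, tʃ, ts, r, …/. No other single listed feature picks out exactly this set either, so fewer than two features will not do.

[-lateral, +dorsal]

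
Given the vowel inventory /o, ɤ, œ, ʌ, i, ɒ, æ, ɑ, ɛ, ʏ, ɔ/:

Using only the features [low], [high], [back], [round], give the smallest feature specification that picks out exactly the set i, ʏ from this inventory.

[+high]

/i, ʏ/ are exactly the [+high] segments in the inventory, so a single feature suffices.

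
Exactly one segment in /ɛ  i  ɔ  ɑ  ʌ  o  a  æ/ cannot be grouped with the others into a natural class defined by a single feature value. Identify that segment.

/o, ɛ, æ, ɔ, ɑ, ʌ, a/ are all [−high], but /i/ (high front unrounded tense vowel) is [+high]. No other single segment can be removed to leave a set sharing one feature value that the removed segment lacks, so /i/ is the odd one out.

i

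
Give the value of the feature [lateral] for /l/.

[+lateral]

/l/ is the alveolar lateral approximant. The feature [lateral] marks segments produced with airflow around the side(s) of the tongue; /l/ has this property, so it is [+lateral].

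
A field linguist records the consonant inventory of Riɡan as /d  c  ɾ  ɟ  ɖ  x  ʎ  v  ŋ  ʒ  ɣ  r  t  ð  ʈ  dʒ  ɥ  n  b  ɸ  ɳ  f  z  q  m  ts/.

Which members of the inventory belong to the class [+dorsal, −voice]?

c, x, q

Checking each segment against [+dorsal], [−voice]: /c/ (voiceless palatal stop), /x/ (voiceless velar fricative), /q/ (voiceless uvular stop) satisfy every feature; every other segment in the inventory fails at least one.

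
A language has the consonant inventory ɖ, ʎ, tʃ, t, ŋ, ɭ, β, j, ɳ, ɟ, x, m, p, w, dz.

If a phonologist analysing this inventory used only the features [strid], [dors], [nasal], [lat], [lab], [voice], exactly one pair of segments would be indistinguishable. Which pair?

j, ɟ

On the given features, /j/ and /ɟ/ have an identical profile: [−strident], [+dorsal], [−nasal], [−lateral], [−labial], [+voice]. No other two segments in the inventory coincide on all 6 features. (They do differ in [sonorant] and [continuant], which are not among the given features.)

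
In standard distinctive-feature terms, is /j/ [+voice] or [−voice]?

[+voice]

As the palatal glide, /j/ is [+voice].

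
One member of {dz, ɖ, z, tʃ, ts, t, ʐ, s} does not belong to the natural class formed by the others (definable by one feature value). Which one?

tʃ

/s, ts, t, ʐ, ɖ, dz, z/ are all [-distributed], but /tʃ/ (voiceless postalveolar affricate) is [+distributed]. No other single segment can be removed to leave a set sharing one feature value that the removed segment lacks, so /tʃ/ is the odd one out.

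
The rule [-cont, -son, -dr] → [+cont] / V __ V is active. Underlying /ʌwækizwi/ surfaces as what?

/k/ satisfies [-cont, -son, -dr] and sits in V __ V. The [+continuant] counterpart of the voiceless velar stop is /x/. Other segments in /ʌwækizwi/ either fail the structural description or are not in the environment, so the surface form is [ʌwæxizwi].

[ʌwæxizwi]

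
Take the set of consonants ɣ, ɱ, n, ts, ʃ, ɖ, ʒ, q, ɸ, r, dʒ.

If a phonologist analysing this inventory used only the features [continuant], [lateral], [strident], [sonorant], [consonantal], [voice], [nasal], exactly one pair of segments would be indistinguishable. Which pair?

/ɱ/ (labiodental nasal) and /n/ (alveolar nasal) are both [-continuant], [-lateral], [-strident], [+sonorant], [+consonantal], [+voice], [+nasal], so none of the listed features separates them. (They do differ in [labial] and [coronal], which are not among the given features.) Every other pair in the inventory differs on at least one listed feature.

ɱ, n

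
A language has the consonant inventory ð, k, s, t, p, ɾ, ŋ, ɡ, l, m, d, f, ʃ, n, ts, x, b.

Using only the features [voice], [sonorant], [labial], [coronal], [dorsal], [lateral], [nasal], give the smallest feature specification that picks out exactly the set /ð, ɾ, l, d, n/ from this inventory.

The class [+voice], [+coronal] has exactly /ð, ɾ, l, d, n/ as its extension in this inventory. No smaller conjunction from the listed features achieves this: [+coronal] alone would also admit /s, t, ʃ, ts/; [+voice] alone would also admit /ŋ, ɡ, m, b/; and checking the remaining single features turns up none with this extension.

[+voice, +coronal]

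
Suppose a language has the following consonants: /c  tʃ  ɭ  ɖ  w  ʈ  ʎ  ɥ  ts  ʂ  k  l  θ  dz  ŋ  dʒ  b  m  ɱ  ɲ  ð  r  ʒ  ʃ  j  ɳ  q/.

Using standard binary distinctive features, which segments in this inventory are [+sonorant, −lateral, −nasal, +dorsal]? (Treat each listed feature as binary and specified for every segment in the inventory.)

w, ɥ, j

First, the [+sonorant] segments are /ɭ, w, ʎ, ɥ, l, ŋ, m, ɱ, ɲ, r, j, ɳ/.
Intersecting with [−lateral] gives /w, ɥ, ŋ, m, ɱ, ɲ, r, j, ɳ/.
Intersecting with [−nasal] gives /w, ɥ, r, j/.
Intersecting with [+dorsal] leaves /w, ɥ, j/.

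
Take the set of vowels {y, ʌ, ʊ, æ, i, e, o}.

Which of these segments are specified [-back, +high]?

Among the inventory, the [-back] segments are /y, æ, i, e/.
Among these, [+high] leaves /y, i/.

y, i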